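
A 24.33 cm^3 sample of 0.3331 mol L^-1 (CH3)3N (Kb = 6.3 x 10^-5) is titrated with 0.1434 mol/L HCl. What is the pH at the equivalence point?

5.40

n((CH3)3N) = 0.3331 x 0.02433 = 0.008104 mol; V(HCl) at equivalence = 0.008104/0.1434 = 0.05652 L.
At equivalence the base is fully converted to (CH3)3NH+; total volume = 0.08085 L, so [(CH3)3NH+] = 0.008104/0.08085 = 0.1002 M.
Ka((CH3)3NH+) = Kw/Kb = 1.0e-14 / 6.3 x 10^-5 = 1.59e-10.
[H^+] = sqrt(Ka x [(CH3)3NH+]) = sqrt(1.59e-10 x 0.1002) = 3.99e-6 M.
pH = -log(3.99e-6) = 5.40.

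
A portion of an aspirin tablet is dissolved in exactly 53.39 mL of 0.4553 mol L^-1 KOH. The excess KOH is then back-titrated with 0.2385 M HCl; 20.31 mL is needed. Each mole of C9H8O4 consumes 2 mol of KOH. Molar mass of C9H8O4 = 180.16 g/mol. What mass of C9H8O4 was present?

Total n(KOH) added = 0.4553 x 0.05339 = 0.02431 mol.
n(HCl) used = 0.2385 x 0.02031 = 0.004844 mol, which equals the excess n(KOH).
So n(KOH) consumed by the sample = 0.02431 - 0.004844 = 0.01946 mol.
n(C9H8O4) = 0.01946 / 2 = 0.009732 mol.
mass = 0.009732 mol x 180.16 g/mol = 1.75 g.

1.75 g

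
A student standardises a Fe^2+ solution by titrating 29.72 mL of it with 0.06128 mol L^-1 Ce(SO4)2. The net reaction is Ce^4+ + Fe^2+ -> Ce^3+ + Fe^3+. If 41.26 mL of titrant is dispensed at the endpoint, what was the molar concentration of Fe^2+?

n(Ce(SO4)2) = 0.06128 x 0.04126 = 0.002528 mol.
From the balanced equation, 1 mol Ce(SO4)2 reacts with 1 mol Fe^2+, so n(Fe^2+) = 0.002528 x 1/1 = 0.002528 mol.
[Fe^2+] = 0.002528 / 0.02972 L = 0.0851 M.

0.0851 M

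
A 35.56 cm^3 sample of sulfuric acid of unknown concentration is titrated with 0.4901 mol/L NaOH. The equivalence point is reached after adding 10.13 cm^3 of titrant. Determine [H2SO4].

0.0698 M

n(NaOH) delivered = 0.4901 x 0.01013 = 0.004965 mol.
The reaction is 1 H2SO4 + 2 NaOH, so n(H2SO4) = 0.004965 x 1/2 = 0.002482 mol.
[H2SO4] = 0.002482 mol / 0.03556 L = 0.0698 M.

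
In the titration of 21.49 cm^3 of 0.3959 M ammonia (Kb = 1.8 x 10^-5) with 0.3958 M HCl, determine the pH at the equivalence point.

n(NH3) = 0.3959 x 0.02149 = 0.008508 mol; V(HCl) at equivalence = 0.008508/0.3958 = 0.02150 L.
At equivalence the base is fully converted to NH4+; total volume = 0.04299 L, so [NH4+] = 0.008508/0.04299 = 0.1979 M.
Ka(NH4+) = Kw/Kb = 1.0e-14 / 1.8 x 10^-5 = 5.56e-10.
[H^+] = sqrt(Ka x [NH4+]) = sqrt(5.56e-10 x 0.1979) = 1.05e-5 M.
pH = -log(1.05e-5) = 4.98.

4.98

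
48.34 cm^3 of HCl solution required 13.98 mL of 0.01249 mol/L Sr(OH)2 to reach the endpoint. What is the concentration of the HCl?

n(Sr(OH)2) delivered = 0.01249 x 0.01398 = 0.0001746 mol.
The reaction is 2 HCl + 1 Sr(OH)2, so n(HCl) = 0.0001746 x 2/1 = 0.0003492 mol.
[HCl] = 0.0003492 mol / 0.04834 L = 0.00722 M.

0.00722 M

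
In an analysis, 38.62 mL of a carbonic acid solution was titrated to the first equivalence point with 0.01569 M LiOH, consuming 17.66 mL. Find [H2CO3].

0.00717 M

n(LiOH) = 0.01569 x 0.01766 = 0.0002771 mol.
At the first equivalence point, 1 mol OH^- react per mol H2CO3, so n(H2CO3) = 0.0002771 / 1 = 0.0002771 mol.
[H2CO3] = 0.0002771 / 0.03862 L = 0.00717 M.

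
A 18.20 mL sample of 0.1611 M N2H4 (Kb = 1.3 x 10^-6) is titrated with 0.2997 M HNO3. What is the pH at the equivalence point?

n(N2H4) = 0.1611 x 0.01820 = 0.002932 mol; V(HNO3) at equivalence = 0.002932/0.2997 = 0.009783 L.
At equivalence the base is fully converted to N2H5+; total volume = 0.02798 L, so [N2H5+] = 0.002932/0.02798 = 0.1048 M.
Ka(N2H5+) = Kw/Kb = 1.0e-14 / 1.3 x 10^-6 = 7.69e-9.
[H^+] = sqrt(Ka x [N2H5+]) = sqrt(7.69e-9 x 0.1048) = 2.84e-5 M.
pH = -log(2.84e-5) = 4.55.

4.55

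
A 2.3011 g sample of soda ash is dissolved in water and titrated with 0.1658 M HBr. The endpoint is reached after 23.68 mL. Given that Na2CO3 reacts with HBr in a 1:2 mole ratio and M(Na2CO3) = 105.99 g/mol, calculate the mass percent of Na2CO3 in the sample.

n(HBr) = 0.1658 x 0.02368 = 0.003926 mol.
n(Na2CO3) = 0.003926 / 2 = 0.001963 mol.
mass of Na2CO3 = 0.001963 x 105.99 = 0.2081 g.
% purity = 0.2081 / 2.3011 x 100 = 9.04%.

9.04%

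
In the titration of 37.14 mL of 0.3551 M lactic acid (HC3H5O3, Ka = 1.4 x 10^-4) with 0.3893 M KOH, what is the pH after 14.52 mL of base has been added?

Initial n(HC3H5O3) = 0.3551 x 0.03714 = 0.01319 mol.
n(KOH) added = 0.3893 x 0.01452 = 0.005653 mol, converting that many moles of HC3H5O3 to C3H5O3-.
Remaining n(HC3H5O3) = 0.007536 mol; n(C3H5O3-) = 0.005653 mol.
By Henderson-Hasselbalch, pH = pKa + log([A^-]/[HA]) = 3.85 + log(0.005653/0.007536) = 3.85 + (-0.12) = 3.73.

3.73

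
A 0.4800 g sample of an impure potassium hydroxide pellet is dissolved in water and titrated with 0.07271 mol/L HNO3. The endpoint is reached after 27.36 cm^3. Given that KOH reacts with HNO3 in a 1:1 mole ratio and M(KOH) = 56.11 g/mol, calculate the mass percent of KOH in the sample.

n(HNO3) = 0.07271 x 0.02736 = 0.001989 mol.
n(KOH) = 0.001989 / 1 = 0.001989 mol.
mass of KOH = 0.001989 x 56.11 = 0.1116 g.
% purity = 0.1116 / 0.4800 x 100 = 23.3%.

23.3%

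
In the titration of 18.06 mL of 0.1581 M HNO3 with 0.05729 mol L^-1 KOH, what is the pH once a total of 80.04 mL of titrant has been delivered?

12.25

n(acid) = 0.1581 x 0.01806 = 0.002855 mol; n(KOH) added = 0.05729 x 0.08004 = 0.004585 mol.
Base is in excess by 0.004585 - 0.002855 = 0.001730 mol in a total volume of 0.09810 L.
[OH^-] = 0.001730/0.09810 = 0.01764 M, so pOH = 1.75 and pH = 14.00 - 1.75 = 12.25.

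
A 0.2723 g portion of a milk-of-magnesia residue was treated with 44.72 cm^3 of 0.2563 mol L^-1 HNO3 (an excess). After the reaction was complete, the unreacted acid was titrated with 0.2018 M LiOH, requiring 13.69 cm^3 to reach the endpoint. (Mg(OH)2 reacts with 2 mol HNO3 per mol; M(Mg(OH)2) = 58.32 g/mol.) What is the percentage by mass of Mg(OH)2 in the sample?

93.2%

Total n(HNO3) added = 0.2563 x 0.04472 = 0.01146 mol.
n(LiOH) used = 0.2018 x 0.01369 = 0.002763 mol, which equals the excess n(HNO3).
So n(HNO3) consumed by the sample = 0.01146 - 0.002763 = 0.008699 mol.
n(Mg(OH)2) = 0.008699 / 2 = 0.004350 mol.
mass Mg(OH)2 = 0.004350 x 58.32 = 0.2537 g, so %Mg(OH)2 = 0.2537/0.2723 x 100 = 93.2%.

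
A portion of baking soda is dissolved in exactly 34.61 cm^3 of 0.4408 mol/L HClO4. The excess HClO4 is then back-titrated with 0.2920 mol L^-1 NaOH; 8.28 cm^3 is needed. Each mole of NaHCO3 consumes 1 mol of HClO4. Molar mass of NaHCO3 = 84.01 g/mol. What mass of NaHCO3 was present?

1.08 g

Total n(HClO4) added = 0.4408 x 0.03461 = 0.01526 mol.
n(NaOH) used = 0.2920 x 0.008280 = 0.002418 mol, which equals the excess n(HClO4).
So n(HClO4) consumed by the sample = 0.01526 - 0.002418 = 0.01284 mol.
n(NaHCO3) = 0.01284 / 1 = 0.01284 mol.
mass = 0.01284 mol x 84.01 g/mol = 1.08 g.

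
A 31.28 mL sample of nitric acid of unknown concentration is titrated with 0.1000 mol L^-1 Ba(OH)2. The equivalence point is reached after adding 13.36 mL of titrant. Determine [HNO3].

n(Ba(OH)2) delivered = 0.1000 x 0.01336 = 0.001336 mol.
The reaction is 2 HNO3 + 1 Ba(OH)2, so n(HNO3) = 0.001336 x 2/1 = 0.002672 mol.
[HNO3] = 0.002672 mol / 0.03128 L = 0.0854 M.

0.0854 M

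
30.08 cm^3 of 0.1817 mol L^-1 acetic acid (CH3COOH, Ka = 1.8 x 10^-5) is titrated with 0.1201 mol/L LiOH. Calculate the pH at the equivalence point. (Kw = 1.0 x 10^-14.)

n(CH3COOH) = 0.1817 x 0.03008 = 0.005466 mol; V(LiOH) at equivalence = 0.005466/0.1201 = 0.04551 L.
At equivalence all the acid is converted to CH3COO-; total volume = 0.03008 + 0.04551 = 0.07559 L, so [CH3COO-] = 0.005466/0.07559 = 0.07231 M.
Kb = Kw/Ka = 1.0e-14 / 1.8 x 10^-5 = 5.56e-10.
[OH^-] = sqrt(Kb x [CH3COO-]) = sqrt(5.56e-10 x 0.07231) = 6.34e-6 M.
pOH = 5.20, so pH = 14.00 - 5.20 = 8.80.

8.80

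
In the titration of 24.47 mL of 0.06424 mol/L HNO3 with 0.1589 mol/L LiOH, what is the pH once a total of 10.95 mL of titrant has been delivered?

11.68

n(acid) = 0.06424 x 0.02447 = 0.001572 mol; n(LiOH) added = 0.1589 x 0.01095 = 0.001740 mol.
Base is in excess by 0.001740 - 0.001572 = 0.0001680 mol in a total volume of 0.03542 L.
[OH^-] = 0.0001680/0.03542 = 0.004743 M, so pOH = 2.32 and pH = 14.00 - 2.32 = 11.68.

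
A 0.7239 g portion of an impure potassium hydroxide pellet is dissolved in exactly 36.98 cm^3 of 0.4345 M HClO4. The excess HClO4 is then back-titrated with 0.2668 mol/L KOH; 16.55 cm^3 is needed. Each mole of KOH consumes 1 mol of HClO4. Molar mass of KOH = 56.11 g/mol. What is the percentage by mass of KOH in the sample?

Total n(HClO4) added = 0.4345 x 0.03698 = 0.01607 mol.
n(KOH) used = 0.2668 x 0.01655 = 0.004416 mol, which equals the excess n(HClO4).
So n(HClO4) consumed by the sample = 0.01607 - 0.004416 = 0.01165 mol.
n(KOH) = 0.01165 / 1 = 0.01165 mol.
mass KOH = 0.01165 x 56.11 = 0.6538 g, so %KOH = 0.6538/0.7239 x 100 = 90.3%.

90.3%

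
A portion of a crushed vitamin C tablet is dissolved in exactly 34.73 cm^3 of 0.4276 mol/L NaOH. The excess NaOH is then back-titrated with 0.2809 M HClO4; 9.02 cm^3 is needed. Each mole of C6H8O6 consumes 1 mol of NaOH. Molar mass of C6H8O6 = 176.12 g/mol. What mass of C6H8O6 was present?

2.17 g

Total n(NaOH) added = 0.4276 x 0.03473 = 0.01485 mol.
n(HClO4) used = 0.2809 x 0.009020 = 0.002534 mol, which equals the excess n(NaOH).
So n(NaOH) consumed by the sample = 0.01485 - 0.002534 = 0.01232 mol.
n(C6H8O6) = 0.01232 / 1 = 0.01232 mol.
mass = 0.01232 mol x 176.12 g/mol = 2.17 g.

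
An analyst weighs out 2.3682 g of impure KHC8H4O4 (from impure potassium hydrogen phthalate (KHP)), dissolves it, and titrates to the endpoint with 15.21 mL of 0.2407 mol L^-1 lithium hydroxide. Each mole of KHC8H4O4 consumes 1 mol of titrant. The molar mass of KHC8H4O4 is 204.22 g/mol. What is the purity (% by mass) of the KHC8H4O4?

n(LiOH) = 0.2407 x 0.01521 = 0.003661 mol.
n(KHC8H4O4) = 0.003661 / 1 = 0.003661 mol.
mass of KHC8H4O4 = 0.003661 x 204.22 = 0.7477 g.
% purity = 0.7477 / 2.3682 x 100 = 31.6%.

31.6%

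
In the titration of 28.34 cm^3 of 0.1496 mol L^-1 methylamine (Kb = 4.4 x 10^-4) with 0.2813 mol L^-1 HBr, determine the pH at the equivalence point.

5.83

n(CH3NH2) = 0.1496 x 0.02834 = 0.004240 mol; V(HBr) at equivalence = 0.004240/0.2813 = 0.01507 L.
At equivalence the base is fully converted to CH3NH3+; total volume = 0.04341 L, so [CH3NH3+] = 0.004240/0.04341 = 0.09766 M.
Ka(CH3NH3+) = Kw/Kb = 1.0e-14 / 4.4 x 10^-4 = 2.27e-11.
[H^+] = sqrt(Ka x [CH3NH3+]) = sqrt(2.27e-11 x 0.09766) = 1.49e-6 M.
pH = -log(1.49e-6) = 5.83.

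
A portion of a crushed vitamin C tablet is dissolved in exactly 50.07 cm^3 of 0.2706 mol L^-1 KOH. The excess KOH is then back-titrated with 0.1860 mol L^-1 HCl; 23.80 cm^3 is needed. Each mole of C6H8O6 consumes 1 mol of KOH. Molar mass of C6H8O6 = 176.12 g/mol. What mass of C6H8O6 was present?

1.61 g

Total n(KOH) added = 0.2706 x 0.05007 = 0.01355 mol.
n(HCl) used = 0.1860 x 0.02380 = 0.004427 mol, which equals the excess n(KOH).
So n(KOH) consumed by the sample = 0.01355 - 0.004427 = 0.009122 mol.
n(C6H8O6) = 0.009122 / 1 = 0.009122 mol.
mass = 0.009122 mol x 176.12 g/mol = 1.61 g.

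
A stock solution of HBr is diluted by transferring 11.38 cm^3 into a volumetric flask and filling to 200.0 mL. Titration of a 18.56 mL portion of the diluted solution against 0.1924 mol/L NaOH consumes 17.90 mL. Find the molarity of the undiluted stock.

3.26 M

n(NaOH) = 0.1924 x 0.01790 = 0.003444 mol.
n(HBr) in the aliquot = 0.003444 mol.
[diluted HBr] = 0.003444 / 0.01856 = 0.1856 M.
Dilution factor = 200.0/11.38 = 17.57, so [stock] = 0.1856 x 17.57 = 3.26 M.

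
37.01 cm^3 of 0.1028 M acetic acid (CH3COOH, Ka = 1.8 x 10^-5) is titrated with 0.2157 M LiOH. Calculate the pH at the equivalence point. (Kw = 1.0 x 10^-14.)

8.79

n(CH3COOH) = 0.1028 x 0.03701 = 0.003805 mol; V(LiOH) at equivalence = 0.003805/0.2157 = 0.01764 L.
At equivalence all the acid is converted to CH3COO-; total volume = 0.03701 + 0.01764 = 0.05465 L, so [CH3COO-] = 0.003805/0.05465 = 0.06962 M.
Kb = Kw/Ka = 1.0e-14 / 1.8 x 10^-5 = 5.56e-10.
[OH^-] = sqrt(Kb x [CH3COO-]) = sqrt(5.56e-10 x 0.06962) = 6.22e-6 M.
pOH = 5.21, so pH = 14.00 - 5.21 = 8.79.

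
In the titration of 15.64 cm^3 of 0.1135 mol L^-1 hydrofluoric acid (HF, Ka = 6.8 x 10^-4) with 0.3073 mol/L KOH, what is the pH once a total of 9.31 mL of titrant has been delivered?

n(acid) = 0.1135 x 0.01564 = 0.001775 mol; n(KOH) added = 0.3073 x 0.009310 = 0.002861 mol.
Base is in excess by 0.002861 - 0.001775 = 0.001086 mol in a total volume of 0.02495 L.
[OH^-] = 0.001086/0.02495 = 0.04352 M, so pOH = 1.36 and pH = 14.00 - 1.36 = 12.64.

12.64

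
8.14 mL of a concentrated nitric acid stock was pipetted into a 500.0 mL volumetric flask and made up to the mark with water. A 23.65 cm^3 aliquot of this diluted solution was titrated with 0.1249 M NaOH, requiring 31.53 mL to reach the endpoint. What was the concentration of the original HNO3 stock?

n(NaOH) = 0.1249 x 0.03153 = 0.003938 mol.
n(HNO3) in the aliquot = 0.003938 mol.
[diluted HNO3] = 0.003938 / 0.02365 = 0.1665 M.
Dilution factor = 500.0/8.140 = 61.43, so [stock] = 0.1665 x 61.43 = 10.2 M.

10.2 M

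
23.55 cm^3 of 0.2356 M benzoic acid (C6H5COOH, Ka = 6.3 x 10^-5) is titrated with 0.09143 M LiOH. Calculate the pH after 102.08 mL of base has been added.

12.48

n(acid) = 0.2356 x 0.02355 = 0.005548 mol; n(LiOH) added = 0.09143 x 0.1021 = 0.009333 mol.
Base is in excess by 0.009333 - 0.005548 = 0.003785 mol in a total volume of 0.1256 L.
[OH^-] = 0.003785/0.1256 = 0.03013 M, so pOH = 1.52 and pH = 14.00 - 1.52 = 12.48.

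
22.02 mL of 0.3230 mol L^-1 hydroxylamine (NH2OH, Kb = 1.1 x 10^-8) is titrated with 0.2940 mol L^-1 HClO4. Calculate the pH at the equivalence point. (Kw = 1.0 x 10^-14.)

3.43

n(NH2OH) = 0.3230 x 0.02202 = 0.007112 mol; V(HClO4) at equivalence = 0.007112/0.2940 = 0.02419 L.
At equivalence the base is fully converted to NH3OH+; total volume = 0.04621 L, so [NH3OH+] = 0.007112/0.04621 = 0.1539 M.
Ka(NH3OH+) = Kw/Kb = 1.0e-14 / 1.1 x 10^-8 = 9.09e-7.
[H^+] = sqrt(Ka x [NH3OH+]) = sqrt(9.09e-7 x 0.1539) = 0.000374 M.
pH = -log(0.000374) = 3.43.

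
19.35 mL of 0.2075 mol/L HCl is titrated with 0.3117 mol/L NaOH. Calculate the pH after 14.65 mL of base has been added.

12.21

n(acid) = 0.2075 x 0.01935 = 0.004015 mol; n(NaOH) added = 0.3117 x 0.01465 = 0.004566 mol.
Base is in excess by 0.004566 - 0.004015 = 0.0005513 mol in a total volume of 0.03400 L.
[OH^-] = 0.0005513/0.03400 = 0.01621 M, so pOH = 1.79 and pH = 14.00 - 1.79 = 12.21.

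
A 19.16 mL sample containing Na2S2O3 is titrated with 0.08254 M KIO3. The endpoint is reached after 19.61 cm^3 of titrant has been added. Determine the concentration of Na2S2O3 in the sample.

n(KIO3) = 0.08254 x 0.01961 = 0.001619 mol.
From the balanced equation, 1 mol KIO3 reacts with 6 mol Na2S2O3, so n(Na2S2O3) = 0.001619 x 6/1 = 0.009712 mol.
[Na2S2O3] = 0.009712 / 0.01916 L = 0.507 M.

0.507 M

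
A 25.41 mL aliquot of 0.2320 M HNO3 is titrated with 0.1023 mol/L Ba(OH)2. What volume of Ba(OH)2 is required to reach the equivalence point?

28.8 mL

n(HNO3) = 0.2320 mol/L x 0.02541 L = 0.005895 mol.
The neutralisation is 2 HNO3 : 1 Ba(OH)2, so n(Ba(OH)2) = 0.005895 x 1/2 = 0.002948 mol.
V(Ba(OH)2) = 0.002948 / 0.1023 = 0.02881 L = 28.8 mL.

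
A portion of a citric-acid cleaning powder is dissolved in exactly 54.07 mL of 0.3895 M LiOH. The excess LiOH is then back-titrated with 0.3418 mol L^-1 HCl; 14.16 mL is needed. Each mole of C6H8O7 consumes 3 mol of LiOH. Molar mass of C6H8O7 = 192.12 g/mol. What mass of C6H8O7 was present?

1.04 g

Total n(LiOH) added = 0.3895 x 0.05407 = 0.02106 mol.
n(HCl) used = 0.3418 x 0.01416 = 0.004840 mol, which equals the excess n(LiOH).
So n(LiOH) consumed by the sample = 0.02106 - 0.004840 = 0.01622 mol.
n(C6H8O7) = 0.01622 / 3 = 0.005407 mol.
mass = 0.005407 mol x 192.12 g/mol = 1.04 g.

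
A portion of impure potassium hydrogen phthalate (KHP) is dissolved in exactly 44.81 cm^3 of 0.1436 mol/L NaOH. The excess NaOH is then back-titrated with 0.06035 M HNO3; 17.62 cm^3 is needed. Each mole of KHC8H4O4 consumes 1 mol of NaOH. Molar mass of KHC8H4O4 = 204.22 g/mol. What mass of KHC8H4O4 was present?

Total n(NaOH) added = 0.1436 x 0.04481 = 0.006435 mol.
n(HNO3) used = 0.06035 x 0.01762 = 0.001063 mol, which equals the excess n(NaOH).
So n(NaOH) consumed by the sample = 0.006435 - 0.001063 = 0.005371 mol.
n(KHC8H4O4) = 0.005371 / 1 = 0.005371 mol.
mass = 0.005371 mol x 204.22 g/mol = 1.10 g.

1.10 g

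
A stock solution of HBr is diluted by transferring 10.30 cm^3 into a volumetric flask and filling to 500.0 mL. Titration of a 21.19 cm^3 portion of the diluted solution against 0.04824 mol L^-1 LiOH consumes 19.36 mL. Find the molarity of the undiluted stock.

2.14 M

n(LiOH) = 0.04824 x 0.01936 = 0.0009339 mol.
n(HBr) in the aliquot = 0.0009339 mol.
[diluted HBr] = 0.0009339 / 0.02119 = 0.04407 M.
Dilution factor = 500.0/10.30 = 48.54, so [stock] = 0.04407 x 48.54 = 2.14 M.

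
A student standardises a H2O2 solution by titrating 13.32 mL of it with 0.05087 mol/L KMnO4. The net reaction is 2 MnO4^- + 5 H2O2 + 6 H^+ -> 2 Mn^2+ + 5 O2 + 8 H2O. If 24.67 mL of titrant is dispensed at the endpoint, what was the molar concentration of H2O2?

n(KMnO4) = 0.05087 x 0.02467 = 0.001255 mol.
From the balanced equation, 2 mol KMnO4 reacts with 5 mol H2O2, so n(H2O2) = 0.001255 x 5/2 = 0.003137 mol.
[H2O2] = 0.003137 / 0.01332 L = 0.236 M.

0.236 M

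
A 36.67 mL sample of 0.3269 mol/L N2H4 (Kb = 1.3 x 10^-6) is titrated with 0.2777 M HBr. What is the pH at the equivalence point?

n(N2H4) = 0.3269 x 0.03667 = 0.01199 mol; V(HBr) at equivalence = 0.01199/0.2777 = 0.04317 L.
At equivalence the base is fully converted to N2H5+; total volume = 0.07984 L, so [N2H5+] = 0.01199/0.07984 = 0.1501 M.
Ka(N2H5+) = Kw/Kb = 1.0e-14 / 1.3 x 10^-6 = 7.69e-9.
[H^+] = sqrt(Ka x [N2H5+]) = sqrt(7.69e-9 x 0.1501) = 3.40e-5 M.
pH = -log(3.40e-5) = 4.47.

4.47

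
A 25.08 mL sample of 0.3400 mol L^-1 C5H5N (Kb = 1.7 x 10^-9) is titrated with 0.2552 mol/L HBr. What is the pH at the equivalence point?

3.03

n(C5H5N) = 0.3400 x 0.02508 = 0.008527 mol; V(HBr) at equivalence = 0.008527/0.2552 = 0.03341 L.
At equivalence the base is fully converted to C5H5NH+; total volume = 0.05849 L, so [C5H5NH+] = 0.008527/0.05849 = 0.1458 M.
Ka(C5H5NH+) = Kw/Kb = 1.0e-14 / 1.7 x 10^-9 = 5.88e-6.
[H^+] = sqrt(Ka x [C5H5NH+]) = sqrt(5.88e-6 x 0.1458) = 0.000926 M.
pH = -log(0.000926) = 3.03.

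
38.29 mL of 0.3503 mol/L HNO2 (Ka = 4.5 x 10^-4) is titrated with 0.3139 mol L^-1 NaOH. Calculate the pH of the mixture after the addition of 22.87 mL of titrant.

Initial n(HNO2) = 0.3503 x 0.03829 = 0.01341 mol.
n(NaOH) added = 0.3139 x 0.02287 = 0.007179 mol, converting that many moles of HNO2 to NO2-.
Remaining n(HNO2) = 0.006234 mol; n(NO2-) = 0.007179 mol.
By Henderson-Hasselbalch, pH = pKa + log([A^-]/[HA]) = 3.35 + log(0.007179/0.006234) = 3.35 + (+0.06) = 3.41.

3.41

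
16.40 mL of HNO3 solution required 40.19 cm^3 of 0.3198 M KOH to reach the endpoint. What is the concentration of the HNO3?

n(KOH) delivered = 0.3198 x 0.04019 = 0.01285 mol.
For a 1:1 reaction, n(HNO3) = 0.01285 mol.
[HNO3] = 0.01285 mol / 0.01640 L = 0.784 M.

0.784 M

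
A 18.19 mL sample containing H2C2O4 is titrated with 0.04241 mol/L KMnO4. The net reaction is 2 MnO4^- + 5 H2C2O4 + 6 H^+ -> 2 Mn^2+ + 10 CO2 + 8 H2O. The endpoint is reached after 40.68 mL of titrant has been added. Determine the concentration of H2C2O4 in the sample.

0.237 M

n(KMnO4) = 0.04241 x 0.04068 = 0.001725 mol.
From the balanced equation, 2 mol KMnO4 reacts with 5 mol H2C2O4, so n(H2C2O4) = 0.001725 x 5/2 = 0.004313 mol.
[H2C2O4] = 0.004313 / 0.01819 L = 0.237 M.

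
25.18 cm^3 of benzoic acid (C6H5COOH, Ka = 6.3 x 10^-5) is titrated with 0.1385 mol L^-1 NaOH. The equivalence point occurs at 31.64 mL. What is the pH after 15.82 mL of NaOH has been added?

4.20

15.82 mL is exactly half the equivalence volume (31.64/2), i.e. the half-equivalence point.
There, n(HA) = n(A^-), so pH = pKa = -log(6.3 x 10^-5) = 4.20.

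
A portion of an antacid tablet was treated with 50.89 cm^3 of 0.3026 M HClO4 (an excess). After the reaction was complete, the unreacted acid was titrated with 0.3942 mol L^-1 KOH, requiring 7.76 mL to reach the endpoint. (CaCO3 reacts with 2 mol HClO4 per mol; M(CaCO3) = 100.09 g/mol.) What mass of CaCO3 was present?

Total n(HClO4) added = 0.3026 x 0.05089 = 0.01540 mol.
n(KOH) used = 0.3942 x 0.007760 = 0.003059 mol, which equals the excess n(HClO4).
So n(HClO4) consumed by the sample = 0.01540 - 0.003059 = 0.01234 mol.
n(CaCO3) = 0.01234 / 2 = 0.006170 mol.
mass = 0.006170 mol x 100.09 g/mol = 0.618 g.

0.618 g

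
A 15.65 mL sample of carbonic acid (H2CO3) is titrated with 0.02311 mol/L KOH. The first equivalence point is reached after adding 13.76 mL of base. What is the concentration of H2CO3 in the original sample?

n(KOH) = 0.02311 x 0.01376 = 0.0003180 mol.
At the first equivalence point, 1 mol OH^- react per mol H2CO3, so n(H2CO3) = 0.0003180 / 1 = 0.0003180 mol.
[H2CO3] = 0.0003180 / 0.01565 L = 0.0203 M.

0.0203 M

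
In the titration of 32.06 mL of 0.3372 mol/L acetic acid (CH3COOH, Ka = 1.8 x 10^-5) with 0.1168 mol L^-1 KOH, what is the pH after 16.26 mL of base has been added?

4.07

Initial n(CH3COOH) = 0.3372 x 0.03206 = 0.01081 mol.
n(KOH) added = 0.1168 x 0.01626 = 0.001899 mol, converting that many moles of CH3COOH to CH3COO-.
Remaining n(CH3COOH) = 0.008911 mol; n(CH3COO-) = 0.001899 mol.
By Henderson-Hasselbalch, pH = pKa + log([A^-]/[HA]) = 4.74 + log(0.001899/0.008911) = 4.74 + (-0.67) = 4.07.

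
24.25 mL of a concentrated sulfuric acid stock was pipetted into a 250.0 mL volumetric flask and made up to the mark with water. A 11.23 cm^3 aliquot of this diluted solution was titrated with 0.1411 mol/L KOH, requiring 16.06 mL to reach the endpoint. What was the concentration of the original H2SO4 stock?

1.04 M

n(KOH) = 0.1411 x 0.01606 = 0.002266 mol.
n(H2SO4) in the aliquot = 0.002266 x 1/2 = 0.001133 mol.
[diluted H2SO4] = 0.001133 / 0.01123 = 0.1009 M.
Dilution factor = 250.0/24.25 = 10.31, so [stock] = 0.1009 x 10.31 = 1.04 M.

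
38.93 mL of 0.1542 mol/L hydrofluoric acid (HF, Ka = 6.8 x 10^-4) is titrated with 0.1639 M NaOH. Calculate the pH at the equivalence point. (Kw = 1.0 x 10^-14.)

n(HF) = 0.1542 x 0.03893 = 0.006003 mol; V(NaOH) at equivalence = 0.006003/0.1639 = 0.03663 L.
At equivalence all the acid is converted to F-; total volume = 0.03893 + 0.03663 = 0.07556 L, so [F-] = 0.006003/0.07556 = 0.07945 M.
Kb = Kw/Ka = 1.0e-14 / 6.8 x 10^-4 = 1.47e-11.
[OH^-] = sqrt(Kb x [F-]) = sqrt(1.47e-11 x 0.07945) = 1.08e-6 M.
pOH = 5.97, so pH = 14.00 - 5.97 = 8.03.

8.03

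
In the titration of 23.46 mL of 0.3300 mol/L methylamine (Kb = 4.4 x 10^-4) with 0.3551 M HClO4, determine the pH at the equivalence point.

5.71

n(CH3NH2) = 0.3300 x 0.02346 = 0.007742 mol; V(HClO4) at equivalence = 0.007742/0.3551 = 0.02180 L.
At equivalence the base is fully converted to CH3NH3+; total volume = 0.04526 L, so [CH3NH3+] = 0.007742/0.04526 = 0.1710 M.
Ka(CH3NH3+) = Kw/Kb = 1.0e-14 / 4.4 x 10^-4 = 2.27e-11.
[H^+] = sqrt(Ka x [CH3NH3+]) = sqrt(2.27e-11 x 0.1710) = 1.97e-6 M.
pH = -log(1.97e-6) = 5.71.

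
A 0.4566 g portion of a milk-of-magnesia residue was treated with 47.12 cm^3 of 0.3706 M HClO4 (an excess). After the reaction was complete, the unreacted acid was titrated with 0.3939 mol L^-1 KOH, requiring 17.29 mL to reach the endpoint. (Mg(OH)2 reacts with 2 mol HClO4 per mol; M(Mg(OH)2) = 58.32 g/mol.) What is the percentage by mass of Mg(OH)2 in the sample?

68.0%

Total n(HClO4) added = 0.3706 x 0.04712 = 0.01746 mol.
n(KOH) used = 0.3939 x 0.01729 = 0.006811 mol, which equals the excess n(HClO4).
So n(HClO4) consumed by the sample = 0.01746 - 0.006811 = 0.01065 mol.
n(Mg(OH)2) = 0.01065 / 2 = 0.005326 mol.
mass Mg(OH)2 = 0.005326 x 58.32 = 0.3106 g, so %Mg(OH)2 = 0.3106/0.4566 x 100 = 68.0%.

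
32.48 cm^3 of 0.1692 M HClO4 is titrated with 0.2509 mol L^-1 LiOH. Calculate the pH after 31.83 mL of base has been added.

n(acid) = 0.1692 x 0.03248 = 0.005496 mol; n(LiOH) added = 0.2509 x 0.03183 = 0.007986 mol.
Base is in excess by 0.007986 - 0.005496 = 0.002491 mol in a total volume of 0.06431 L.
[OH^-] = 0.002491/0.06431 = 0.03873 M, so pOH = 1.41 and pH = 14.00 - 1.41 = 12.59.

12.59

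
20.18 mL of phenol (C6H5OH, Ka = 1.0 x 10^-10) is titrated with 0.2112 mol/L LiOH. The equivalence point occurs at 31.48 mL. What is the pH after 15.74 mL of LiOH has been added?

10.00

15.74 mL is exactly half the equivalence volume (31.48/2), i.e. the half-equivalence point.
There, n(HA) = n(A^-), so pH = pKa = -log(1.0 x 10^-10) = 10.00.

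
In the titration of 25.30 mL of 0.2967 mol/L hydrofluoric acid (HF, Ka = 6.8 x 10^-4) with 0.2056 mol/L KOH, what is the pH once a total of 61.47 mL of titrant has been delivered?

12.77

n(acid) = 0.2967 x 0.02530 = 0.007507 mol; n(KOH) added = 0.2056 x 0.06147 = 0.01264 mol.
Base is in excess by 0.01264 - 0.007507 = 0.005132 mol in a total volume of 0.08677 L.
[OH^-] = 0.005132/0.08677 = 0.05914 M, so pOH = 1.23 and pH = 14.00 - 1.23 = 12.77.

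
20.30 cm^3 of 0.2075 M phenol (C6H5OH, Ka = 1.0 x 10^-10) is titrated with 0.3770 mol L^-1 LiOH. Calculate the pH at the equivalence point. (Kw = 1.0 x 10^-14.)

n(C6H5OH) = 0.2075 x 0.02030 = 0.004212 mol; V(LiOH) at equivalence = 0.004212/0.3770 = 0.01117 L.
At equivalence all the acid is converted to C6H5O-; total volume = 0.02030 + 0.01117 = 0.03147 L, so [C6H5O-] = 0.004212/0.03147 = 0.1338 M.
Kb = Kw/Ka = 1.0e-14 / 1.0 x 10^-10 = 0.000100.
[OH^-] = sqrt(Kb x [C6H5O-]) = sqrt(0.000100 x 0.1338) = 0.00366 M.
pOH = 2.44, so pH = 14.00 - 2.44 = 11.56.

11.56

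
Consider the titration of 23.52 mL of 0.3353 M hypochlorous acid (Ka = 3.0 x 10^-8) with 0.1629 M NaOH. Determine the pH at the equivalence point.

10.28

n(HClO) = 0.3353 x 0.02352 = 0.007886 mol; V(NaOH) at equivalence = 0.007886/0.1629 = 0.04841 L.
At equivalence all the acid is converted to ClO-; total volume = 0.02352 + 0.04841 = 0.07193 L, so [ClO-] = 0.007886/0.07193 = 0.1096 M.
Kb = Kw/Ka = 1.0e-14 / 3.0 x 10^-8 = 3.33e-7.
[OH^-] = sqrt(Kb x [ClO-]) = sqrt(3.33e-7 x 0.1096) = 0.000191 M.
pOH = 3.72, so pH = 14.00 - 3.72 = 10.28.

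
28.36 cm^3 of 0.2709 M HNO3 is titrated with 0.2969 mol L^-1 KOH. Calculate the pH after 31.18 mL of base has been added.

n(acid) = 0.2709 x 0.02836 = 0.007683 mol; n(KOH) added = 0.2969 x 0.03118 = 0.009257 mol.
Base is in excess by 0.009257 - 0.007683 = 0.001575 mol in a total volume of 0.05954 L.
[OH^-] = 0.001575/0.05954 = 0.02645 M, so pOH = 1.58 and pH = 14.00 - 1.58 = 12.42.

12.42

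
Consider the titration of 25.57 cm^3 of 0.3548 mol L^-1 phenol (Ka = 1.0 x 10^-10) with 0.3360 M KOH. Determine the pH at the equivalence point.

11.62

n(C6H5OH) = 0.3548 x 0.02557 = 0.009072 mol; V(KOH) at equivalence = 0.009072/0.3360 = 0.02700 L.
At equivalence all the acid is converted to C6H5O-; total volume = 0.02557 + 0.02700 = 0.05257 L, so [C6H5O-] = 0.009072/0.05257 = 0.1726 M.
Kb = Kw/Ka = 1.0e-14 / 1.0 x 10^-10 = 0.000100.
[OH^-] = sqrt(Kb x [C6H5O-]) = sqrt(0.000100 x 0.1726) = 0.00415 M.
pOH = 2.38, so pH = 14.00 - 2.38 = 11.62.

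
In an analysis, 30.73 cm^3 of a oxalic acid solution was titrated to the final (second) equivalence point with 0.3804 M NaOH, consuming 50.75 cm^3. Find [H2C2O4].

n(NaOH) = 0.3804 x 0.05075 = 0.01931 mol.
At the final (second) equivalence point, 2 mol OH^- react per mol H2C2O4, so n(H2C2O4) = 0.01931 / 2 = 0.009653 mol.
[H2C2O4] = 0.009653 / 0.03073 L = 0.314 M.

0.314 M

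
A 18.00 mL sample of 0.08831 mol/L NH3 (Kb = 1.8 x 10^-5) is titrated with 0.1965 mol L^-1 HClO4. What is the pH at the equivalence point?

n(NH3) = 0.08831 x 0.01800 = 0.001590 mol; V(HClO4) at equivalence = 0.001590/0.1965 = 0.008089 L.
At equivalence the base is fully converted to NH4+; total volume = 0.02609 L, so [NH4+] = 0.001590/0.02609 = 0.06093 M.
Ka(NH4+) = Kw/Kb = 1.0e-14 / 1.8 x 10^-5 = 5.56e-10.
[H^+] = sqrt(Ka x [NH4+]) = sqrt(5.56e-10 x 0.06093) = 5.82e-6 M.
pH = -log(5.82e-6) = 5.24.

5.24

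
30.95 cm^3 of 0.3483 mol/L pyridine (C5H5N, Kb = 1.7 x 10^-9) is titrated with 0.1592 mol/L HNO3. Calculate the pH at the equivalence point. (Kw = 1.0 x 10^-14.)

3.10

n(C5H5N) = 0.3483 x 0.03095 = 0.01078 mol; V(HNO3) at equivalence = 0.01078/0.1592 = 0.06771 L.
At equivalence the base is fully converted to C5H5NH+; total volume = 0.09866 L, so [C5H5NH+] = 0.01078/0.09866 = 0.1093 M.
Ka(C5H5NH+) = Kw/Kb = 1.0e-14 / 1.7 x 10^-9 = 5.88e-6.
[H^+] = sqrt(Ka x [C5H5NH+]) = sqrt(5.88e-6 x 0.1093) = 0.000802 M.
pH = -log(0.000802) = 3.10.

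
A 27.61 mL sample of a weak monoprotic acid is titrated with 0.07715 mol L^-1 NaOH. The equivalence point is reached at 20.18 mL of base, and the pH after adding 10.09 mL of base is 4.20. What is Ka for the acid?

10.09 mL is half of the equivalence volume, so this is the half-equivalence point where [HA] = [A^-].
At half-equivalence pH = pKa, so pKa = 4.20.
Ka = 10^(-4.20) = 6.3 x 10^-5.

6.3 x 10^-5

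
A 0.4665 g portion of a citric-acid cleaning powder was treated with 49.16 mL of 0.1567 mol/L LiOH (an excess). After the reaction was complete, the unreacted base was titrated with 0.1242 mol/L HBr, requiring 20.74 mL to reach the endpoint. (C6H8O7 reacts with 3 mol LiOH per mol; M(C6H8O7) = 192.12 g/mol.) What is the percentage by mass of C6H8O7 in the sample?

Total n(LiOH) added = 0.1567 x 0.04916 = 0.007703 mol.
n(HBr) used = 0.1242 x 0.02074 = 0.002576 mol, which equals the excess n(LiOH).
So n(LiOH) consumed by the sample = 0.007703 - 0.002576 = 0.005127 mol.
n(C6H8O7) = 0.005127 / 3 = 0.001709 mol.
mass C6H8O7 = 0.001709 x 192.12 = 0.3284 g, so %C6H8O7 = 0.3284/0.4665 x 100 = 70.4%.

70.4%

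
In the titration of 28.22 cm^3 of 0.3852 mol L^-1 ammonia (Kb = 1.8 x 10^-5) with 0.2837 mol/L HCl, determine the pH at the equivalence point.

5.02

n(NH3) = 0.3852 x 0.02822 = 0.01087 mol; V(HCl) at equivalence = 0.01087/0.2837 = 0.03832 L.
At equivalence the base is fully converted to NH4+; total volume = 0.06654 L, so [NH4+] = 0.01087/0.06654 = 0.1634 M.
Ka(NH4+) = Kw/Kb = 1.0e-14 / 1.8 x 10^-5 = 5.56e-10.
[H^+] = sqrt(Ka x [NH4+]) = sqrt(5.56e-10 x 0.1634) = 9.53e-6 M.
pH = -log(9.53e-6) = 5.02.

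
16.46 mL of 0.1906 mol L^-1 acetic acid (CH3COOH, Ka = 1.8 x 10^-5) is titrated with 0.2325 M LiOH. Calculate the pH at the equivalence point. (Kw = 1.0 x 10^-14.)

8.88

n(CH3COOH) = 0.1906 x 0.01646 = 0.003137 mol; V(LiOH) at equivalence = 0.003137/0.2325 = 0.01349 L.
At equivalence all the acid is converted to CH3COO-; total volume = 0.01646 + 0.01349 = 0.02995 L, so [CH3COO-] = 0.003137/0.02995 = 0.1047 M.
Kb = Kw/Ka = 1.0e-14 / 1.8 x 10^-5 = 5.56e-10.
[OH^-] = sqrt(Kb x [CH3COO-]) = sqrt(5.56e-10 x 0.1047) = 7.63e-6 M.
pOH = 5.12, so pH = 14.00 - 5.12 = 8.88.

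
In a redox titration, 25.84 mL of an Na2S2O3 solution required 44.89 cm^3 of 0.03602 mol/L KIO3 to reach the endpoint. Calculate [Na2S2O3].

n(KIO3) = 0.03602 x 0.04489 = 0.001617 mol.
From the balanced equation, 1 mol KIO3 reacts with 6 mol Na2S2O3, so n(Na2S2O3) = 0.001617 x 6/1 = 0.009702 mol.
[Na2S2O3] = 0.009702 / 0.02584 L = 0.375 M.

0.375 M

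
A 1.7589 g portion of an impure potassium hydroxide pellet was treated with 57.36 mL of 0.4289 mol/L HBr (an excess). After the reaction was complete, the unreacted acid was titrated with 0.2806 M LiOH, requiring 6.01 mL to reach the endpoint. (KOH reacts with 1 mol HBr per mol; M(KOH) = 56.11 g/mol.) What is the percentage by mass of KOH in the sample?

73.1%

Total n(HBr) added = 0.4289 x 0.05736 = 0.02460 mol.
n(LiOH) used = 0.2806 x 0.006010 = 0.001686 mol, which equals the excess n(HBr).
So n(HBr) consumed by the sample = 0.02460 - 0.001686 = 0.02292 mol.
n(KOH) = 0.02292 / 1 = 0.02292 mol.
mass KOH = 0.02292 x 56.11 = 1.286 g, so %KOH = 1.286/1.7589 x 100 = 73.1%.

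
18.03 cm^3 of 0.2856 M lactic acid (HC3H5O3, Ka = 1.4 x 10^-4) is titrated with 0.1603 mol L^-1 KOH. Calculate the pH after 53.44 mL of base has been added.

12.68

n(acid) = 0.2856 x 0.01803 = 0.005149 mol; n(KOH) added = 0.1603 x 0.05344 = 0.008566 mol.
Base is in excess by 0.008566 - 0.005149 = 0.003417 mol in a total volume of 0.07147 L.
[OH^-] = 0.003417/0.07147 = 0.04781 M, so pOH = 1.32 and pH = 14.00 - 1.32 = 12.68.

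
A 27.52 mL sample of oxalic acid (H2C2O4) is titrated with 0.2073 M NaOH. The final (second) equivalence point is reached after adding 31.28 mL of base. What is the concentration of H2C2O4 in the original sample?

n(NaOH) = 0.2073 x 0.03128 = 0.006484 mol.
At the final (second) equivalence point, 2 mol OH^- react per mol H2C2O4, so n(H2C2O4) = 0.006484 / 2 = 0.003242 mol.
[H2C2O4] = 0.003242 / 0.02752 L = 0.118 M.

0.118 M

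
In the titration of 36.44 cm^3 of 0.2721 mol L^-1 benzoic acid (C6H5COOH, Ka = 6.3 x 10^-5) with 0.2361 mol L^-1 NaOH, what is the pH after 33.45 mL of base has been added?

4.79

Initial n(C6H5COOH) = 0.2721 x 0.03644 = 0.009915 mol.
n(NaOH) added = 0.2361 x 0.03345 = 0.007898 mol, converting that many moles of C6H5COOH to C6H5COO-.
Remaining n(C6H5COOH) = 0.002018 mol; n(C6H5COO-) = 0.007898 mol.
By Henderson-Hasselbalch, pH = pKa + log([A^-]/[HA]) = 4.20 + log(0.007898/0.002018) = 4.20 + (+0.59) = 4.79.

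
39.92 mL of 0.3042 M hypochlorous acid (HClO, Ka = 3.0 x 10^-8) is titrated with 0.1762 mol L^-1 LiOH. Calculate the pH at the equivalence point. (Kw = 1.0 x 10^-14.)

10.29

n(HClO) = 0.3042 x 0.03992 = 0.01214 mol; V(LiOH) at equivalence = 0.01214/0.1762 = 0.06892 L.
At equivalence all the acid is converted to ClO-; total volume = 0.03992 + 0.06892 = 0.1088 L, so [ClO-] = 0.01214/0.1088 = 0.1116 M.
Kb = Kw/Ka = 1.0e-14 / 3.0 x 10^-8 = 3.33e-7.
[OH^-] = sqrt(Kb x [ClO-]) = sqrt(3.33e-7 x 0.1116) = 0.000193 M.
pOH = 3.71, so pH = 14.00 - 3.71 = 10.29.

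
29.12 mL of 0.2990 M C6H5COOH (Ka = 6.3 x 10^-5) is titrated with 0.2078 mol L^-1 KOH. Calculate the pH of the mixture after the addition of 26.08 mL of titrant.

Initial n(C6H5COOH) = 0.2990 x 0.02912 = 0.008707 mol.
n(KOH) added = 0.2078 x 0.02608 = 0.005419 mol, converting that many moles of C6H5COOH to C6H5COO-.
Remaining n(C6H5COOH) = 0.003287 mol; n(C6H5COO-) = 0.005419 mol.
By Henderson-Hasselbalch, pH = pKa + log([A^-]/[HA]) = 4.20 + log(0.005419/0.003287) = 4.20 + (+0.22) = 4.42.

4.42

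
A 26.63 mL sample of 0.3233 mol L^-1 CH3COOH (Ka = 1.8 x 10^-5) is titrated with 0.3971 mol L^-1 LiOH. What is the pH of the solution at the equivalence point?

9.00

n(CH3COOH) = 0.3233 x 0.02663 = 0.008609 mol; V(LiOH) at equivalence = 0.008609/0.3971 = 0.02168 L.
At equivalence all the acid is converted to CH3COO-; total volume = 0.02663 + 0.02168 = 0.04831 L, so [CH3COO-] = 0.008609/0.04831 = 0.1782 M.
Kb = Kw/Ka = 1.0e-14 / 1.8 x 10^-5 = 5.56e-10.
[OH^-] = sqrt(Kb x [CH3COO-]) = sqrt(5.56e-10 x 0.1782) = 9.95e-6 M.
pOH = 5.00, so pH = 14.00 - 5.00 = 9.00.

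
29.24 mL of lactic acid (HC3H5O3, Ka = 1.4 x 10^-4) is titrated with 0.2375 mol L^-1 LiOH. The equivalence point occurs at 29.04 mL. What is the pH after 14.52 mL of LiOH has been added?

3.85

14.52 mL is exactly half the equivalence volume (29.04/2), i.e. the half-equivalence point.
There, n(HA) = n(A^-), so pH = pKa = -log(1.4 x 10^-4) = 3.85.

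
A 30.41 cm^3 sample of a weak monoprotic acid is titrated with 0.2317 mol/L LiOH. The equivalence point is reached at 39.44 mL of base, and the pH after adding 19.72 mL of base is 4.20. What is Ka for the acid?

6.3 x 10^-5

19.72 mL is half of the equivalence volume, so this is the half-equivalence point where [HA] = [A^-].
At half-equivalence pH = pKa, so pKa = 4.20.
Ka = 10^(-4.20) = 6.3 x 10^-5.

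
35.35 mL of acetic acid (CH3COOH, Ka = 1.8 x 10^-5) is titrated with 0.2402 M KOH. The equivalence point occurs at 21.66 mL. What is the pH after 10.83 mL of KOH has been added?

4.74

10.83 mL is exactly half the equivalence volume (21.66/2), i.e. the half-equivalence point.
There, n(HA) = n(A^-), so pH = pKa = -log(1.8 x 10^-5) = 4.74.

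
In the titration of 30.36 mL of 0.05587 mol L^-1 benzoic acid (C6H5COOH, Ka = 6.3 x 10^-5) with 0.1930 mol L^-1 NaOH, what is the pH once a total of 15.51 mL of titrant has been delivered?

12.45

n(acid) = 0.05587 x 0.03036 = 0.001696 mol; n(NaOH) added = 0.1930 x 0.01551 = 0.002993 mol.
Base is in excess by 0.002993 - 0.001696 = 0.001297 mol in a total volume of 0.04587 L.
[OH^-] = 0.001297/0.04587 = 0.02828 M, so pOH = 1.55 and pH = 14.00 - 1.55 = 12.45.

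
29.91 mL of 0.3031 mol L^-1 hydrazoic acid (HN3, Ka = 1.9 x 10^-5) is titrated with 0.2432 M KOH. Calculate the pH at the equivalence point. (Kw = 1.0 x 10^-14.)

n(HN3) = 0.3031 x 0.02991 = 0.009066 mol; V(KOH) at equivalence = 0.009066/0.2432 = 0.03728 L.
At equivalence all the acid is converted to N3-; total volume = 0.02991 + 0.03728 = 0.06719 L, so [N3-] = 0.009066/0.06719 = 0.1349 M.
Kb = Kw/Ka = 1.0e-14 / 1.9 x 10^-5 = 5.26e-10.
[OH^-] = sqrt(Kb x [N3-]) = sqrt(5.26e-10 x 0.1349) = 8.43e-6 M.
pOH = 5.07, so pH = 14.00 - 5.07 = 8.93.

8.93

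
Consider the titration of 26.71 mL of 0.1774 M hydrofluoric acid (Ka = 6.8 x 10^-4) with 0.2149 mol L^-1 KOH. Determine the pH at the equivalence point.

8.08

n(HF) = 0.1774 x 0.02671 = 0.004738 mol; V(KOH) at equivalence = 0.004738/0.2149 = 0.02205 L.
At equivalence all the acid is converted to F-; total volume = 0.02671 + 0.02205 = 0.04876 L, so [F-] = 0.004738/0.04876 = 0.09718 M.
Kb = Kw/Ka = 1.0e-14 / 6.8 x 10^-4 = 1.47e-11.
[OH^-] = sqrt(Kb x [F-]) = sqrt(1.47e-11 x 0.09718) = 1.20e-6 M.
pOH = 5.92, so pH = 14.00 - 5.92 = 8.08.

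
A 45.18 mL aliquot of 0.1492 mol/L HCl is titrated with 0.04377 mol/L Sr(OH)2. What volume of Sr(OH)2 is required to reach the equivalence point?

n(HCl) = 0.1492 mol/L x 0.04518 L = 0.006741 mol.
The neutralisation is 2 HCl : 1 Sr(OH)2, so n(Sr(OH)2) = 0.006741 x 1/2 = 0.003370 mol.
V(Sr(OH)2) = 0.003370 / 0.04377 = 0.07700 L = 77.0 mL.

77.0 mL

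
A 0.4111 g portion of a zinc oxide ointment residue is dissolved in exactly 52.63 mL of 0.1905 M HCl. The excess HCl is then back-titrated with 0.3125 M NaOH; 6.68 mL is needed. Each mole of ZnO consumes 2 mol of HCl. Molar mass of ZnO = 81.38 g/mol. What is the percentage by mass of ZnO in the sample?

Total n(HCl) added = 0.1905 x 0.05263 = 0.01003 mol.
n(NaOH) used = 0.3125 x 0.006680 = 0.002087 mol, which equals the excess n(HCl).
So n(HCl) consumed by the sample = 0.01003 - 0.002087 = 0.007939 mol.
n(ZnO) = 0.007939 / 2 = 0.003969 mol.
mass ZnO = 0.003969 x 81.38 = 0.3230 g, so %ZnO = 0.3230/0.4111 x 100 = 78.6%.

78.6%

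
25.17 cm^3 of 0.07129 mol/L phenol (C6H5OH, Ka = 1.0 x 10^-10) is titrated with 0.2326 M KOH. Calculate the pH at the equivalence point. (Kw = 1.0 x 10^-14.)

11.37

n(C6H5OH) = 0.07129 x 0.02517 = 0.001794 mol; V(KOH) at equivalence = 0.001794/0.2326 = 0.007714 L.
At equivalence all the acid is converted to C6H5O-; total volume = 0.02517 + 0.007714 = 0.03288 L, so [C6H5O-] = 0.001794/0.03288 = 0.05457 M.
Kb = Kw/Ka = 1.0e-14 / 1.0 x 10^-10 = 0.000100.
[OH^-] = sqrt(Kb x [C6H5O-]) = sqrt(0.000100 x 0.05457) = 0.00234 M.
pOH = 2.63, so pH = 14.00 - 2.63 = 11.37.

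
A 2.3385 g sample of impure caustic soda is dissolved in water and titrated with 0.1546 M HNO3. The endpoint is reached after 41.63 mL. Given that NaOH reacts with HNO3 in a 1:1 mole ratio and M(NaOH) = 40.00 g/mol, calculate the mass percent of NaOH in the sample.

n(HNO3) = 0.1546 x 0.04163 = 0.006436 mol.
n(NaOH) = 0.006436 / 1 = 0.006436 mol.
mass of NaOH = 0.006436 x 40.00 = 0.2574 g.
% purity = 0.2574 / 2.3385 x 100 = 11.0%.

11.0%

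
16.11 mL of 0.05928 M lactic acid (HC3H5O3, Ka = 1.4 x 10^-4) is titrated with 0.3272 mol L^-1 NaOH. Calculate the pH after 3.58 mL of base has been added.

n(acid) = 0.05928 x 0.01611 = 0.0009550 mol; n(NaOH) added = 0.3272 x 0.003580 = 0.001171 mol.
Base is in excess by 0.001171 - 0.0009550 = 0.0002164 mol in a total volume of 0.01969 L.
[OH^-] = 0.0002164/0.01969 = 0.01099 M, so pOH = 1.96 and pH = 14.00 - 1.96 = 12.04.

12.04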